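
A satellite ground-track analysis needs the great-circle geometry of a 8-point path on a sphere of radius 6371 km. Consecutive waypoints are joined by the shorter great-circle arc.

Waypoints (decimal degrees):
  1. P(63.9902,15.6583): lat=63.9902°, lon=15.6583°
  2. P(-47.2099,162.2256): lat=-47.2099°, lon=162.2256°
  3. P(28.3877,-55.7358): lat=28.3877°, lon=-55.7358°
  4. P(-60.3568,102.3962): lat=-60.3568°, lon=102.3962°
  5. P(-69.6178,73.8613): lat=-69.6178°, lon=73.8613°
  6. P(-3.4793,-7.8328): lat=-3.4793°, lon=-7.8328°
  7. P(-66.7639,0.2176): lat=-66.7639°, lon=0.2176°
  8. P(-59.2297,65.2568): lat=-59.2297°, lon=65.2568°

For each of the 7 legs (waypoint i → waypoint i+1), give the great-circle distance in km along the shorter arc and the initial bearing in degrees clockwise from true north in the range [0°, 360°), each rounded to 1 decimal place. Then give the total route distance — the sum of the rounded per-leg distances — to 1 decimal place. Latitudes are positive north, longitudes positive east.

Leg 1: dist=17262.8 km, bearing=63.4°
Leg 2: dist=16133.6 km, bearing=109.0°
Leg 3: dist=16099.7 km, bearing=161.4°
Leg 4: dist=1665.1 km, bearing=220.1°
Leg 5: dist=9323.8 km, bearing=276.6°
Leg 6: dist=7064.6 km, bearing=176.5°
Leg 7: dist=3223.5 km, bearing=106.9°
Total: 70773.1 km

Leg 1: φ1=1.1168397, φ2=-0.8239682, Δφ=-1.9408079, Δλ=2.5580820 rad; a=sin²(Δφ/2)+cosφ1·cosφ2·sin²(Δλ/2)=0.9540634877; c=2·atan2(√a, √(1-a))=2.709584974; dist=6371·c=17262.766 ≈ 17262.8 km; running total=17262.8 km
Leg 1 bearing: y=sinΔλ·cosφ2=0.37427317, x=cosφ1·sinφ2-sinφ1·cosφ2·cosΔλ=0.18768323; θ=atan2(y, x)=63.3680° ≈ 63.4°
Leg 2: φ1=-0.8239682, φ2=0.4954588, Δφ=1.3194270, Δλ=-3.8041441 rad; a=sin²(Δφ/2)+cosφ1·cosφ2·sin²(Δλ/2)=0.9100407567; c=2·atan2(√a, √(1-a))=2.532349776; dist=6371·c=16133.600 ≈ 16133.6 km; running total=33396.4 km
Leg 2 bearing: y=sinΔλ·cosφ2=0.54116142, x=cosφ1·sinφ2-sinφ1·cosφ2·cosΔλ=-0.18603931; θ=atan2(y, x)=108.9718° ≈ 109.0°
Leg 3: φ1=0.4954588, φ2=-1.0534249, Δφ=-1.5488837, Δλ=2.7599241 rad; a=sin²(Δφ/2)+cosφ1·cosφ2·sin²(Δλ/2)=0.9085121429; c=2·atan2(√a, √(1-a))=2.527027548; dist=6371·c=16099.693 ≈ 16099.7 km; running total=49496.1 km
Leg 3 bearing: y=sinΔλ·cosφ2=0.18422242, x=cosφ1·sinφ2-sinφ1·cosφ2·cosΔλ=-0.54638211; θ=atan2(y, x)=161.3676° ≈ 161.4°
Leg 4: φ1=-1.0534249, φ2=-1.2150598, Δφ=-0.1616349, Δλ=-0.4980280 rad; a=sin²(Δφ/2)+cosφ1·cosφ2·sin²(Δλ/2)=0.0169797108; c=2·atan2(√a, √(1-a))=0.261355652; dist=6371·c=1665.097 ≈ 1665.1 km; running total=51161.2 km
Leg 4 bearing: y=sinΔλ·cosφ2=-0.16637166, x=cosφ1·sinφ2-sinφ1·cosφ2·cosΔλ=-0.19770197; θ=atan2(y, x)=-139.9185° <0 so +360° → 220.0815° ≈ 220.1°
Leg 5: φ1=-1.2150598, φ2=-0.0607252, Δφ=1.1543346, Δλ=-1.4258310 rad; a=sin²(Δφ/2)+cosφ1·cosφ2·sin²(Δλ/2)=0.4464462391; c=2·atan2(√a, √(1-a))=1.463482951; dist=6371·c=9323.8499 ≈ 9323.8 km; running total=60485.0 km
Leg 5 bearing: y=sinΔλ·cosφ2=-0.98768704, x=cosφ1·sinφ2-sinφ1·cosφ2·cosΔλ=0.11402757; θ=atan2(y, x)=-83.4144° <0 so +360° → 276.5856° ≈ 276.6°
Leg 6: φ1=-0.0607252, φ2=-1.1652499, Δφ=-1.1045246, Δλ=0.1405060 rad; a=sin²(Δφ/2)+cosφ1·cosφ2·sin²(Δλ/2)=0.2771608154; c=2·atan2(√a, √(1-a))=1.108864418; dist=6371·c=7064.575 ≈ 7064.6 km; running total=67549.6 km
Leg 6 bearing: y=sinΔλ·cosφ2=0.05525034, x=cosφ1·sinφ2-sinφ1·cosφ2·cosΔλ=-0.89348654; θ=atan2(y, x)=176.4615° ≈ 176.5°
Leg 7: φ1=-1.1652499, φ2=-1.0337533, Δφ=0.1314966, Δλ=1.1351482 rad; a=sin²(Δφ/2)+cosφ1·cosφ2·sin²(Δλ/2)=0.0626473941; c=2·atan2(√a, √(1-a))=0.505969087; dist=6371·c=3223.529 ≈ 3223.5 km; running total=70773.1 km
Leg 7 bearing: y=sinΔλ·cosφ2=0.46381265, x=cosφ1·sinφ2-sinφ1·cosφ2·cosΔλ=-0.14060091; θ=atan2(y, x)=106.8642° ≈ 106.9°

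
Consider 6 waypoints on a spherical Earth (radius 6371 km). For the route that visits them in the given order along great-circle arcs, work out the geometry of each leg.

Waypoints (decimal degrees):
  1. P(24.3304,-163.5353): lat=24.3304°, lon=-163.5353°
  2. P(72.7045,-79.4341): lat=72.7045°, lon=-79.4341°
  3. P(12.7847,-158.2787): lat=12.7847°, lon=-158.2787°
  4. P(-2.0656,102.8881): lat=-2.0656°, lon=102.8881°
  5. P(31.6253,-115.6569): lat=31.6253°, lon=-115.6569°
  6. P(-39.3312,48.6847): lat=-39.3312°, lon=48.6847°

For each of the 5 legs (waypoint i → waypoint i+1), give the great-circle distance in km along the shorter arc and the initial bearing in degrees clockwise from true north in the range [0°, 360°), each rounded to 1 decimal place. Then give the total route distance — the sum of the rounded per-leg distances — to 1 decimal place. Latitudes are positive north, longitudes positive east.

Leg 1: dist=7237.6 km, bearing=19.0°
Leg 2: dist=8283.1 km, bearing=263.2°
Leg 3: dist=11016.0 km, bearing=269.9°
Leg 4: dist=14810.2 km, bearing=46.7°
Leg 5: dist=18362.0 km, bearing=125.5°
Total: 59708.9 km

Leg 1: φ1=0.4246456, φ2=1.2689329, Δφ=0.8442873, Δλ=1.4678428 rad; a=sin²(Δφ/2)+cosφ1·cosφ2·sin²(Δλ/2)=0.2893953025; c=2·atan2(√a, √(1-a))=1.136017964; dist=6371·c=7237.570 ≈ 7237.6 km; running total=7237.6 km
Leg 1 bearing: y=sinΔλ·cosφ2=0.29572567, x=cosφ1·sinφ2-sinφ1·cosφ2·cosΔλ=0.85739662; θ=atan2(y, x)=19.0299° ≈ 19.0°
Leg 2: φ1=1.2689329, φ2=0.2231351, Δφ=-1.0457978, Δλ=-1.3760979 rad; a=sin²(Δφ/2)+cosφ1·cosφ2·sin²(Δλ/2)=0.3663123999; c=2·atan2(√a, √(1-a))=1.300128302; dist=6371·c=8283.117 ≈ 8283.1 km; running total=15520.7 km
Leg 2 bearing: y=sinΔλ·cosφ2=-0.95678294, x=cosφ1·sinφ2-sinφ1·cosφ2·cosΔλ=-0.11435428; θ=atan2(y, x)=-96.8156° <0 so +360° → 263.1844° ≈ 263.2°
Leg 3: φ1=0.2231351, φ2=-0.0360515, Δφ=-0.2591866, Δλ=4.5582206 rad; a=sin²(Δφ/2)+cosφ1·cosφ2·sin²(Δλ/2)=0.5788151148; c=2·atan2(√a, √(1-a))=1.729086746; dist=6371·c=11016.012 ≈ 11016.0 km; running total=26536.7 km
Leg 3 bearing: y=sinΔλ·cosφ2=-0.98749749, x=cosφ1·sinφ2-sinφ1·cosφ2·cosΔλ=-0.00119156; θ=atan2(y, x)=-90.0691° <0 so +360° → 269.9309° ≈ 269.9°
Leg 4: φ1=-0.0360515, φ2=0.5519656, Δφ=0.5880171, Δλ=-3.8143298 rad; a=sin²(Δφ/2)+cosφ1·cosφ2·sin²(Δλ/2)=0.8422189987; c=2·atan2(√a, √(1-a))=2.324628899; dist=6371·c=14810.211 ≈ 14810.2 km; running total=41346.9 km
Leg 4 bearing: y=sinΔλ·cosφ2=0.53059161, x=cosφ1·sinφ2-sinφ1·cosφ2·cosΔλ=0.50001717; θ=atan2(y, x)=46.6993° ≈ 46.7°
Leg 5: φ1=0.5519656, φ2=-0.6864589, Δφ=-1.2384246, Δλ=2.8683020 rad; a=sin²(Δφ/2)+cosφ1·cosφ2·sin²(Δλ/2)=0.9832631920; c=2·atan2(√a, √(1-a))=2.882123780; dist=6371·c=18362.011 ≈ 18362.0 km; running total=59708.9 km
Leg 5 bearing: y=sinΔλ·cosφ2=0.20876744, x=cosφ1·sinφ2-sinφ1·cosφ2·cosΔλ=-0.14914056; θ=atan2(y, x)=125.5415° ≈ 125.5°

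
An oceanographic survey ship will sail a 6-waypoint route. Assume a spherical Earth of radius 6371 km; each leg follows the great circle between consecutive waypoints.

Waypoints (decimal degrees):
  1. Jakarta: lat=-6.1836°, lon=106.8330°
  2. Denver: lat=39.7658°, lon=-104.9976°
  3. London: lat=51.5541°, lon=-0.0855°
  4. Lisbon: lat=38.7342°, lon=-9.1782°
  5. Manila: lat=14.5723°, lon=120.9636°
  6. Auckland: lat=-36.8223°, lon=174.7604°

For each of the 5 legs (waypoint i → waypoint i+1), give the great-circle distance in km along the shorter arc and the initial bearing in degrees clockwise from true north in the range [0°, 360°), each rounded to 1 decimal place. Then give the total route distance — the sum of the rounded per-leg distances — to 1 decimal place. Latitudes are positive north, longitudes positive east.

Leg 1: dist=15111.8 km, bearing=35.6°
Leg 2: dist=7538.1 km, bearing=40.5°
Leg 3: dist=1591.1 km, bearing=209.9°
Leg 4: dist=12145.3 km, bearing=51.6°
Leg 5: dist=8020.8 km, bearing=137.3°
Total: 44407.1 km

Leg 1: φ1=-0.1079242, φ2=0.6940441, Δφ=0.8019683, Δλ=-3.6971414 rad; a=sin²(Δφ/2)+cosφ1·cosφ2·sin²(Δλ/2)=0.8590834853; c=2·atan2(√a, √(1-a))=2.371960900; dist=6371·c=15111.763 ≈ 15111.8 km; running total=15111.8 km
Leg 1 bearing: y=sinΔλ·cosφ2=0.40540157, x=cosφ1·sinφ2-sinφ1·cosφ2·cosΔλ=0.56558445; θ=atan2(y, x)=35.6323° ≈ 35.6°
Leg 2: φ1=0.6940441, φ2=0.8997888, Δφ=0.2057446, Δλ=1.8310616 rad; a=sin²(Δφ/2)+cosφ1·cosφ2·sin²(Δλ/2)=0.3110095198; c=2·atan2(√a, √(1-a))=1.183181832; dist=6371·c=7538.051 ≈ 7538.1 km; running total=22649.9 km
Leg 2 bearing: y=sinΔλ·cosφ2=0.60083510, x=cosφ1·sinφ2-sinφ1·cosφ2·cosΔλ=0.70436324; θ=atan2(y, x)=40.4648° ≈ 40.5°
Leg 3: φ1=0.8997888, φ2=0.6760393, Δφ=-0.2237495, Δλ=-0.1586976 rad; a=sin²(Δφ/2)+cosφ1·cosφ2·sin²(Δλ/2)=0.0155112212; c=2·atan2(√a, √(1-a))=0.249736586; dist=6371·c=1591.072 ≈ 1591.1 km; running total=24241.0 km
Leg 3 bearing: y=sinΔλ·cosφ2=-0.12327418, x=cosφ1·sinφ2-sinφ1·cosφ2·cosΔλ=-0.21421011; θ=atan2(y, x)=-150.0803° <0 so +360° → 209.9197° ≈ 209.9°
Leg 4: φ1=0.6760393, φ2=0.2543346, Δφ=-0.4217047, Δλ=2.2714029 rad; a=sin²(Δφ/2)+cosφ1·cosφ2·sin²(Δλ/2)=0.6646408729; c=2·atan2(√a, √(1-a))=1.906339125; dist=6371·c=12145.287 ≈ 12145.3 km; running total=36386.3 km
Leg 4 bearing: y=sinΔλ·cosφ2=0.73985959, x=cosφ1·sinφ2-sinφ1·cosφ2·cosΔλ=0.58666969; θ=atan2(y, x)=51.5874° ≈ 51.6°
Leg 5: φ1=0.2543346, φ2=-0.6426704, Δφ=-0.8970050, Δλ=0.9389313 rad; a=sin²(Δφ/2)+cosφ1·cosφ2·sin²(Δλ/2)=0.3465944068; c=2·atan2(√a, √(1-a))=1.258955514; dist=6371·c=8020.806 ≈ 8020.8 km; running total=44407.1 km
Leg 5 bearing: y=sinΔλ·cosφ2=0.64594384, x=cosφ1·sinφ2-sinφ1·cosφ2·cosΔλ=-0.69901606; θ=atan2(y, x)=137.2597° ≈ 137.3°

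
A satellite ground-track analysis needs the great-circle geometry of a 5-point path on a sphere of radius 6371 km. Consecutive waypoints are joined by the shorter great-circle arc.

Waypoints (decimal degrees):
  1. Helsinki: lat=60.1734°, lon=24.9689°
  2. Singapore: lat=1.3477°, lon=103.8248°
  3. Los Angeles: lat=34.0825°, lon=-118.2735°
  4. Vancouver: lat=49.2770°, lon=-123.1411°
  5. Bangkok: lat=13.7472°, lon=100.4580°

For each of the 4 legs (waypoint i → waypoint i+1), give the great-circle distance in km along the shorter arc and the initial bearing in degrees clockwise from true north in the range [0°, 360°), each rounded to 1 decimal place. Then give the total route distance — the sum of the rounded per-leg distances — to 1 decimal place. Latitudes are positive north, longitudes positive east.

Leg 1: φ1=1.0502240, φ2=0.0235218, Δφ=-1.0267021, Δλ=1.3762951 rad; a=sin²(Δφ/2)+cosφ1·cosφ2·sin²(Δλ/2)=0.4417454526; c=2·atan2(√a, √(1-a))=1.454022019; dist=6371·c=9263.574 ≈ 9263.6 km; running total=9263.6 km
Leg 1 bearing: y=sinΔλ·cosφ2=0.98087278, x=cosφ1·sinφ2-sinφ1·cosφ2·cosΔλ=-0.15593016; θ=atan2(y, x)=99.0328° ≈ 99.0°
Leg 2: φ1=0.0235218, φ2=0.5948518, Δφ=0.5713300, Δλ=-3.8763466 rad; a=sin²(Δφ/2)+cosφ1·cosφ2·sin²(Δλ/2)=0.8005970954; c=2·atan2(√a, √(1-a))=2.215791011; dist=6371·c=14116.805 ≈ 14116.8 km; running total=23380.4 km
Leg 2 bearing: y=sinΔλ·cosφ2=0.55525023, x=cosφ1·sinφ2-sinφ1·cosφ2·cosΔλ=0.57468489; θ=atan2(y, x)=44.0146° ≈ 44.0°
Leg 3: φ1=0.5948518, φ2=0.8600459, Δφ=0.2651941, Δλ=-0.0849556 rad; a=sin²(Δφ/2)+cosφ1·cosφ2·sin²(Δλ/2)=0.0184535563; c=2·atan2(√a, √(1-a))=0.272530351; dist=6371·c=1736.291 ≈ 1736.3 km; running total=25116.7 km
Leg 3 bearing: y=sinΔλ·cosφ2=-0.05535864, x=cosφ1·sinφ2-sinφ1·cosφ2·cosΔλ=0.26341509; θ=atan2(y, x)=-11.8684° <0 so +360° → 348.1316° ≈ 348.1°
Leg 4: φ1=0.8600459, φ2=0.2399339, Δφ=-0.6201120, Δλ=3.9025405 rad; a=sin²(Δφ/2)+cosφ1·cosφ2·sin²(Δλ/2)=0.6394124525; c=2·atan2(√a, √(1-a))=1.853366597; dist=6371·c=11807.799 ≈ 11807.8 km; running total=36924.5 km
Leg 4 bearing: y=sinΔλ·cosφ2=-0.66985344, x=cosφ1·sinφ2-sinφ1·cosφ2·cosΔλ=0.68815191; θ=atan2(y, x)=-44.2280° <0 so +360° → 315.7720° ≈ 315.8°

Leg 1: dist=9263.6 km, bearing=99.0°
Leg 2: dist=14116.8 km, bearing=44.0°
Leg 3: dist=1736.3 km, bearing=348.1°
Leg 4: dist=11807.8 km, bearing=315.8°
Total: 36924.5 km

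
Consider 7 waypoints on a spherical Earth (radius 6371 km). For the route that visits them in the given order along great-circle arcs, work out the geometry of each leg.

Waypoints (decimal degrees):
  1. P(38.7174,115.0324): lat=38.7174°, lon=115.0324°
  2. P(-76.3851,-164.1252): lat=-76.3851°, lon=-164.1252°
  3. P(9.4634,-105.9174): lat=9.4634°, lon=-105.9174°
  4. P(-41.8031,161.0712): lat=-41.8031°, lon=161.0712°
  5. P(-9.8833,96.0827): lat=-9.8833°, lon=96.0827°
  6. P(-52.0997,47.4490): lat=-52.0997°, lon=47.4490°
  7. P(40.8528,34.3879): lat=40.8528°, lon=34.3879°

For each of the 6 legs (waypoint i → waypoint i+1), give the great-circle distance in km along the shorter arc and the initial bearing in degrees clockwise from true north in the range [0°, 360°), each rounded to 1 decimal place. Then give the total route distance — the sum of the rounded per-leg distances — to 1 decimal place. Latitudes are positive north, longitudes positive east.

Leg 1: dist=13939.1 km, bearing=163.4°
Leg 2: dist=10246.3 km, bearing=57.0°
Leg 3: dist=10955.4 km, bearing=228.8°
Leg 4: dist=7211.6 km, bearing=279.5°
Leg 5: dist=6408.2 km, bearing=213.1°
Leg 6: dist=10412.6 km, bearing=350.1°
Total: 59173.2 km

Leg 1: φ1=0.6757461, φ2=-1.3331715, Δφ=-2.0089176, Δλ=-4.8722193 rad; a=sin²(Δφ/2)+cosφ1·cosφ2·sin²(Δλ/2)=0.7893366011; c=2·atan2(√a, √(1-a))=2.187897221; dist=6371·c=13939.093 ≈ 13939.1 km; running total=13939.1 km
Leg 1 bearing: y=sinΔλ·cosφ2=0.23239460, x=cosφ1·sinφ2-sinφ1·cosφ2·cosΔλ=-0.78174809; θ=atan2(y, x)=163.4441° ≈ 163.4°
Leg 2: φ1=-1.3331715, φ2=0.1651675, Δφ=1.4983390, Δλ=1.0159178 rad; a=sin²(Δφ/2)+cosφ1·cosφ2·sin²(Δλ/2)=0.5187348368; c=2·atan2(√a, √(1-a))=1.608274774; dist=6371·c=10246.319 ≈ 10246.3 km; running total=24185.4 km
Leg 2 bearing: y=sinΔλ·cosφ2=0.83839711, x=cosφ1·sinφ2-sinφ1·cosφ2·cosΔλ=0.54377045; θ=atan2(y, x)=57.0332° ≈ 57.0°
Leg 3: φ1=0.1651675, φ2=-0.7296017, Δφ=-0.8947692, Δλ=4.6598301 rad; a=sin²(Δφ/2)+cosφ1·cosφ2·sin²(Δλ/2)=0.5741123669; c=2·atan2(√a, √(1-a))=1.719569262; dist=6371·c=10955.376 ≈ 10955.4 km; running total=35140.8 km
Leg 3 bearing: y=sinΔλ·cosφ2=-0.74441056, x=cosφ1·sinφ2-sinφ1·cosφ2·cosΔλ=-0.65106248; θ=atan2(y, x)=-131.1730° <0 so +360° → 228.8270° ≈ 228.8°
Leg 4: φ1=-0.7296017, φ2=-0.1724961, Δφ=0.5571056, Δλ=-1.1342633 rad; a=sin²(Δφ/2)+cosφ1·cosφ2·sin²(Δλ/2)=0.2875466776; c=2·atan2(√a, √(1-a))=1.131937572; dist=6371·c=7211.574 ≈ 7211.6 km; running total=42352.4 km
Leg 4 bearing: y=sinΔλ·cosφ2=-0.89277405, x=cosφ1·sinφ2-sinφ1·cosφ2·cosΔλ=0.14969583; θ=atan2(y, x)=-80.4815° <0 so +360° → 279.5185° ≈ 279.5°
Leg 5: φ1=-0.1724961, φ2=-0.9093113, Δφ=-0.7368152, Δλ=-0.8488182 rad; a=sin²(Δφ/2)+cosφ1·cosφ2·sin²(Δλ/2)=0.2323098282; c=2·atan2(√a, √(1-a))=1.005838326; dist=6371·c=6408.196 ≈ 6408.2 km; running total=48760.6 km
Leg 5 bearing: y=sinΔλ·cosφ2=-0.46102409, x=cosφ1·sinφ2-sinφ1·cosφ2·cosΔλ=-0.70768968; θ=atan2(y, x)=-146.9178° <0 so +360° → 213.0822° ≈ 213.1°
Leg 6: φ1=-0.9093113, φ2=0.7130159, Δφ=1.6223272, Δλ=-0.2279592 rad; a=sin²(Δφ/2)+cosφ1·cosφ2·sin²(Δλ/2)=0.5317642777; c=2·atan2(√a, √(1-a))=1.634367692; dist=6371·c=10412.557 ≈ 10412.6 km; running total=59173.2 km
Leg 6 bearing: y=sinΔλ·cosφ2=-0.17093715, x=cosφ1·sinφ2-sinφ1·cosφ2·cosΔλ=0.98323172; θ=atan2(y, x)=-9.8624° <0 so +360° → 350.1376° ≈ 350.1°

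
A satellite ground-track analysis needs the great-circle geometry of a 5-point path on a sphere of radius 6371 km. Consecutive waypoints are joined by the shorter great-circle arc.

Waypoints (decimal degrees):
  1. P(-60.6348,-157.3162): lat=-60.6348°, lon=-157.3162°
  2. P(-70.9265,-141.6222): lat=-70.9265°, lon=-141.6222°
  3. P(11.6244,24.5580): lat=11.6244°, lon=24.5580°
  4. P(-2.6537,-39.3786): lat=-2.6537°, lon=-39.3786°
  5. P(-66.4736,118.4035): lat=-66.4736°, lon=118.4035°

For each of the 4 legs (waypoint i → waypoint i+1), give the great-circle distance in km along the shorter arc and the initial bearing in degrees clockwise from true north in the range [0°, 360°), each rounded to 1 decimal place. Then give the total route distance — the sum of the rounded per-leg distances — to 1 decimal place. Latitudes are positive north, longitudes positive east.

Leg 1: φ1=-1.0582769, φ2=-1.2379010, Δφ=-0.1796241, Δλ=0.2739120 rad; a=sin²(Δφ/2)+cosφ1·cosφ2·sin²(Δλ/2)=0.0110314955; c=2·atan2(√a, √(1-a))=0.210449999; dist=6371·c=1340.777 ≈ 1340.8 km; running total=1340.8 km
Leg 1 bearing: y=sinΔλ·cosφ2=0.08839409, x=cosφ1·sinφ2-sinφ1·cosφ2·cosΔλ=-0.18927676; θ=atan2(y, x)=154.9670° ≈ 155.0°
Leg 2: φ1=-1.2379010, φ2=0.2028841, Δφ=1.4407850, Δλ=2.9003916 rad; a=sin²(Δφ/2)+cosφ1·cosφ2·sin²(Δλ/2)=0.7506228531; c=2·atan2(√a, √(1-a))=2.095834118; dist=6371·c=13352.559 ≈ 13352.6 km; running total=14693.4 km
Leg 2 bearing: y=sinΔλ·cosφ2=0.23396973, x=cosφ1·sinφ2-sinφ1·cosφ2·cosΔλ=-0.83307317; θ=atan2(y, x)=164.3125° ≈ 164.3°
Leg 3: φ1=0.2028841, φ2=-0.0463158, Δφ=-0.2491999, Δλ=-1.1159042 rad; a=sin²(Δφ/2)+cosφ1·cosφ2·sin²(Δλ/2)=0.2897183687; c=2·atan2(√a, √(1-a))=1.136730259; dist=6371·c=7242.108 ≈ 7242.1 km; running total=21935.5 km
Leg 3 bearing: y=sinΔλ·cosφ2=-0.89734509, x=cosφ1·sinφ2-sinφ1·cosφ2·cosΔλ=-0.13378465; θ=atan2(y, x)=-98.4797° <0 so +360° → 261.5203° ≈ 261.5°
Leg 4: φ1=-0.0463158, φ2=-1.1601832, Δφ=-1.1138674, Δλ=2.7538171 rad; a=sin²(Δφ/2)+cosφ1·cosφ2·sin²(Δλ/2)=0.6633435619; c=2·atan2(√a, √(1-a))=1.903592571; dist=6371·c=12127.788 ≈ 12127.8 km; running total=34063.3 km
Leg 4 bearing: y=sinΔλ·cosφ2=0.15093876, x=cosφ1·sinφ2-sinφ1·cosφ2·cosΔλ=-0.93300215; θ=atan2(y, x)=170.8104° ≈ 170.8°

Leg 1: dist=1340.8 km, bearing=155.0°
Leg 2: dist=13352.6 km, bearing=164.3°
Leg 3: dist=7242.1 km, bearing=261.5°
Leg 4: dist=12127.8 km, bearing=170.8°
Total: 34063.3 km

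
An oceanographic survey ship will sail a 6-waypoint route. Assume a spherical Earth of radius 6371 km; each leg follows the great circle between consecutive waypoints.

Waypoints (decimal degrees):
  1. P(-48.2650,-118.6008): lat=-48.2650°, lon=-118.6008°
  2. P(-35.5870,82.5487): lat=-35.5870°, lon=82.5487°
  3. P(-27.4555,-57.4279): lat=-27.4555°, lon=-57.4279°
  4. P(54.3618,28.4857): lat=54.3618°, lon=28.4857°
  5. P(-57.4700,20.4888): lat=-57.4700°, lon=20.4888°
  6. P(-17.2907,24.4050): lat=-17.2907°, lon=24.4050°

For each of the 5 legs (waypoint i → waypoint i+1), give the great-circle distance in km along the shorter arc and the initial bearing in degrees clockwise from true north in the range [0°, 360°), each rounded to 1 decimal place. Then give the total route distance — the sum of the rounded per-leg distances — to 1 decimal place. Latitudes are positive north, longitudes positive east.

Leg 1: dist=10457.9 km, bearing=197.1°
Leg 2: dist=11844.2 km, bearing=216.5°
Leg 3: dist=12203.3 km, bearing=38.1°
Leg 4: dist=12456.1 km, bearing=184.6°
Leg 5: dist=4479.6 km, bearing=5.8°
Total: 51441.1 km

Leg 1: φ1=-0.8423832, φ2=-0.6211103, Δφ=0.2212728, Δλ=3.5107211 rad; a=sin²(Δφ/2)+cosφ1·cosφ2·sin²(Δλ/2)=0.5353161758; c=2·atan2(√a, √(1-a))=1.641487541; dist=6371·c=10457.917 ≈ 10457.9 km; running total=10457.9 km
Leg 1 bearing: y=sinΔλ·cosφ2=-0.29341659, x=cosφ1·sinφ2-sinφ1·cosφ2·cosΔλ=-0.95337179; θ=atan2(y, x)=-162.8934° <0 so +360° → 197.1066° ≈ 197.1°
Leg 2: φ1=-0.6211103, φ2=-0.4791889, Δφ=0.1419214, Δλ=-2.4430525 rad; a=sin²(Δφ/2)+cosφ1·cosφ2·sin²(Δλ/2)=0.6421544030; c=2·atan2(√a, √(1-a))=1.859081732; dist=6371·c=11844.210 ≈ 11844.2 km; running total=22302.1 km
Leg 2 bearing: y=sinΔλ·cosφ2=-0.57066750, x=cosφ1·sinφ2-sinφ1·cosφ2·cosΔλ=-0.77039413; θ=atan2(y, x)=-143.4709° <0 so +360° → 216.5291° ≈ 216.5°
Leg 3: φ1=-0.4791889, φ2=0.9487924, Δφ=1.4279813, Δλ=1.4994752 rad; a=sin²(Δφ/2)+cosφ1·cosφ2·sin²(Δλ/2)=0.6689321521; c=2·atan2(√a, √(1-a))=1.915443165; dist=6371·c=12203.288 ≈ 12203.3 km; running total=34505.4 km
Leg 3 bearing: y=sinΔλ·cosφ2=0.58118365, x=cosφ1·sinφ2-sinφ1·cosφ2·cosΔλ=0.74031971; θ=atan2(y, x)=38.1335° ≈ 38.1°
Leg 4: φ1=0.9487924, φ2=-1.0030407, Δφ=-1.9518331, Δλ=-0.1395722 rad; a=sin²(Δφ/2)+cosφ1·cosφ2·sin²(Δλ/2)=0.6874649899; c=2·atan2(√a, √(1-a))=1.955117570; dist=6371·c=12456.054 ≈ 12456.1 km; running total=46961.5 km
Leg 4 bearing: y=sinΔλ·cosφ2=-0.07481029, x=cosφ1·sinφ2-sinφ1·cosφ2·cosΔλ=-0.92402972; θ=atan2(y, x)=-175.3714° <0 so +360° → 184.6286° ≈ 184.6°
Leg 5: φ1=-1.0030407, φ2=-0.3017796, Δφ=0.7012611, Δλ=0.0683506 rad; a=sin²(Δφ/2)+cosφ1·cosφ2·sin²(Δλ/2)=0.1185848534; c=2·atan2(√a, √(1-a))=0.703117240; dist=6371·c=4479.560 ≈ 4479.6 km; running total=51441.1 km
Leg 5 bearing: y=sinΔλ·cosφ2=0.06521095, x=cosφ1·sinφ2-sinφ1·cosφ2·cosΔλ=0.64330201; θ=atan2(y, x)=5.7883° ≈ 5.8°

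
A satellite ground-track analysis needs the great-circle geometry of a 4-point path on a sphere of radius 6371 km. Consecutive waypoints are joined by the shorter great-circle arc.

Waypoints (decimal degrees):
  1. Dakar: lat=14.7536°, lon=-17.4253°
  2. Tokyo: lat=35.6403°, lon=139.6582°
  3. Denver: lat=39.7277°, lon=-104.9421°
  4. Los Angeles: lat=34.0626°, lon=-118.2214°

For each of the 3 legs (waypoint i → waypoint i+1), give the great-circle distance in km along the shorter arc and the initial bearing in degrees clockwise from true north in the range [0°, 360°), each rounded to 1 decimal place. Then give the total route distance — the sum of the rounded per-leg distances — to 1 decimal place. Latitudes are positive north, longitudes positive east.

Leg 1: dist=13914.2 km, bearing=22.8°
Leg 2: dist=9341.7 km, bearing=44.3°
Leg 3: dist=1336.4 km, bearing=246.0°
Total: 24592.3 km

Leg 1: φ1=0.2574989, φ2=0.6220406, Δφ=0.3645417, Δλ=2.7416243 rad; a=sin²(Δφ/2)+cosφ1·cosφ2·sin²(Δλ/2)=0.7877388984; c=2·atan2(√a, √(1-a))=2.183984589; dist=6371·c=13914.166 ≈ 13914.2 km; running total=13914.2 km
Leg 1 bearing: y=sinΔλ·cosφ2=0.31645316, x=cosφ1·sinφ2-sinφ1·cosφ2·cosΔλ=0.75411054; θ=atan2(y, x)=22.7648° ≈ 22.8°
Leg 2: φ1=0.6220406, φ2=0.6933792, Δφ=0.0713386, Δλ=-4.2690806 rad; a=sin²(Δφ/2)+cosφ1·cosφ2·sin²(Δλ/2)=0.4478361845; c=2·atan2(√a, √(1-a))=1.466278508; dist=6371·c=9341.660 ≈ 9341.7 km; running total=23255.9 km
Leg 2 bearing: y=sinΔλ·cosφ2=0.69474845, x=cosφ1·sinφ2-sinφ1·cosφ2·cosΔλ=0.71164621; θ=atan2(y, x)=44.3116° ≈ 44.3°
Leg 3: φ1=0.6933792, φ2=0.5945045, Δφ=-0.0988746, Δλ=-0.2317675 rad; a=sin²(Δφ/2)+cosφ1·cosφ2·sin²(Δλ/2)=0.0109599381; c=2·atan2(√a, √(1-a))=0.209763809; dist=6371·c=1336.405 ≈ 1336.4 km; running total=24592.3 km
Leg 3 bearing: y=sinΔλ·cosφ2=-0.19028793, x=cosφ1·sinφ2-sinφ1·cosφ2·cosΔλ=-0.08455635; θ=atan2(y, x)=-113.9584° <0 so +360° → 246.0416° ≈ 246.0°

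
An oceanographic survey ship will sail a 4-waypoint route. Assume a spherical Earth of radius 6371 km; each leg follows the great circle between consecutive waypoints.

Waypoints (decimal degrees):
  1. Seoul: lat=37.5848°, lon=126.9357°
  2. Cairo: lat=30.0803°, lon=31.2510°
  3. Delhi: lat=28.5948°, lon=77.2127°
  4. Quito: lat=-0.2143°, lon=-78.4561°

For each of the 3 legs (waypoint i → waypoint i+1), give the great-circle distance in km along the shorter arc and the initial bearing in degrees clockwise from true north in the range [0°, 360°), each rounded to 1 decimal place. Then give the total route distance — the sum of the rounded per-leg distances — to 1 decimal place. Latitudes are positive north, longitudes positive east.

Leg 1: dist=8478.0 km, bearing=297.6°
Leg 2: dist=4428.0 km, bearing=80.3°
Leg 3: dist=15934.7 km, bearing=316.4°
Total: 28840.7 km

Leg 1: φ1=0.6559785, φ2=0.5250003, Δφ=-0.1309782, Δλ=-1.6700131 rad; a=sin²(Δφ/2)+cosφ1·cosφ2·sin²(Δλ/2)=0.3811082797; c=2·atan2(√a, √(1-a))=1.330713127; dist=6371·c=8477.973 ≈ 8478.0 km; running total=8478.0 km
Leg 1 bearing: y=sinΔλ·cosφ2=-0.86106819, x=cosφ1·sinφ2-sinφ1·cosφ2·cosΔλ=0.44946703; θ=atan2(y, x)=-62.4360° <0 so +360° → 297.5640° ≈ 297.6°
Leg 2: φ1=0.5250003, φ2=0.4990734, Δφ=-0.0259269, Δλ=0.8021830 rad; a=sin²(Δφ/2)+cosφ1·cosφ2·sin²(Δλ/2)=0.1159812283; c=2·atan2(√a, √(1-a))=0.695025232; dist=6371·c=4428.006 ≈ 4428.0 km; running total=12906.0 km
Leg 2 bearing: y=sinΔλ·cosφ2=0.63119149, x=cosφ1·sinφ2-sinφ1·cosφ2·cosΔλ=0.10823877; θ=atan2(y, x)=80.2694° ≈ 80.3°
Leg 3: φ1=0.4990734, φ2=-0.0037402, Δφ=-0.5028136, Δλ=-2.7169331 rad; a=sin²(Δφ/2)+cosφ1·cosφ2·sin²(Δλ/2)=0.9009119022; c=2·atan2(√a, √(1-a))=2.501137408; dist=6371·c=15934.746 ≈ 15934.7 km; running total=28840.7 km
Leg 3 bearing: y=sinΔλ·cosφ2=-0.41200771, x=cosφ1·sinφ2-sinφ1·cosφ2·cosΔλ=0.43281431; θ=atan2(y, x)=-43.5892° <0 so +360° → 316.4108° ≈ 316.4°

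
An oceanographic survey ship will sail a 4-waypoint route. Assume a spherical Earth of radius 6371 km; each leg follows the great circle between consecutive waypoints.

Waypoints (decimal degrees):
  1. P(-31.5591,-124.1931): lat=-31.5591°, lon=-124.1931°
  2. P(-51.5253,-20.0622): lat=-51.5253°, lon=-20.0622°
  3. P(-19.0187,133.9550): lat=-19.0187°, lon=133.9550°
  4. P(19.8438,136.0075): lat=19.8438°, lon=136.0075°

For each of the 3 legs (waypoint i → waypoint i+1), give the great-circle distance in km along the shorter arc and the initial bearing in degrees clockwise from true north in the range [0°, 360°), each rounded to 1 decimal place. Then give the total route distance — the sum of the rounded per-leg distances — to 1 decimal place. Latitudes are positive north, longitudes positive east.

Leg 1: φ1=-0.5508102, φ2=-0.8992861, Δφ=-0.3484759, Δλ=1.8174271 rad; a=sin²(Δφ/2)+cosφ1·cosφ2·sin²(Δλ/2)=0.3598432002; c=2·atan2(√a, √(1-a))=1.286675536; dist=6371·c=8197.410 ≈ 8197.4 km; running total=8197.4 km
Leg 1 bearing: y=sinΔλ·cosφ2=0.60334247, x=cosφ1·sinφ2-sinφ1·cosφ2·cosΔλ=-0.74659370; θ=atan2(y, x)=141.0574° ≈ 141.1°
Leg 2: φ1=-0.8992861, φ2=-0.3319389, Δφ=0.5673472, Δλ=2.6881072 rad; a=sin²(Δφ/2)+cosφ1·cosφ2·sin²(Δλ/2)=0.6368151384; c=2·atan2(√a, √(1-a))=1.847961667; dist=6371·c=11773.364 ≈ 11773.4 km; running total=19970.8 km
Leg 2 bearing: y=sinΔλ·cosφ2=0.41418635, x=cosφ1·sinφ2-sinφ1·cosφ2·cosΔλ=-0.86808763; θ=atan2(y, x)=154.4930° ≈ 154.5°
Leg 3: φ1=-0.3319389, φ2=0.3463396, Δφ=0.6782786, Δλ=0.0358229 rad; a=sin²(Δφ/2)+cosφ1·cosφ2·sin²(Δλ/2)=0.1109582752; c=2·atan2(√a, √(1-a))=0.679187351; dist=6371·c=4327.103 ≈ 4327.1 km; running total=24297.9 km
Leg 3 bearing: y=sinΔλ·cosφ2=0.03368857, x=cosφ1·sinφ2-sinφ1·cosφ2·cosΔλ=0.62725691; θ=atan2(y, x)=3.0743° ≈ 3.1°

Leg 1: dist=8197.4 km, bearing=141.1°
Leg 2: dist=11773.4 km, bearing=154.5°
Leg 3: dist=4327.1 km, bearing=3.1°
Total: 24297.9 km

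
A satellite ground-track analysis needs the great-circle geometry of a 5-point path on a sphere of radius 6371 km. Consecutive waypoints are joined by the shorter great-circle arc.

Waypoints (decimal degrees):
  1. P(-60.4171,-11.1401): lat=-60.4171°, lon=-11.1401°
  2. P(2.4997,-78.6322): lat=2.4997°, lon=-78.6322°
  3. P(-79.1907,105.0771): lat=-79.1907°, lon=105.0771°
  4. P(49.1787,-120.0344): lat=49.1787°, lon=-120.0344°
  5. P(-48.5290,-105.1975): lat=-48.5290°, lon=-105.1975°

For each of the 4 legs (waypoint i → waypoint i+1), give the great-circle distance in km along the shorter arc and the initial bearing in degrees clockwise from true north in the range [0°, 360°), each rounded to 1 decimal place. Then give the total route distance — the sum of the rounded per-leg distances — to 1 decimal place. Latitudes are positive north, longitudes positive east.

Leg 1: φ1=-1.0544773, φ2=0.0436280, Δφ=1.0981053, Δλ=-1.1779594 rad; a=sin²(Δφ/2)+cosφ1·cosφ2·sin²(Δλ/2)=0.4245608033; c=2·atan2(√a, √(1-a))=1.419339549; dist=6371·c=9042.612 ≈ 9042.6 km; running total=9042.6 km
Leg 1 bearing: y=sinΔλ·cosφ2=-0.92294769, x=cosφ1·sinφ2-sinφ1·cosφ2·cosΔλ=0.35412324; θ=atan2(y, x)=-69.0088° <0 so +360° → 290.9912° ≈ 291.0°
Leg 2: φ1=0.0436280, φ2=-1.3821385, Δφ=-1.4257664, Δλ=3.2063322 rad; a=sin²(Δφ/2)+cosφ1·cosφ2·sin²(Δλ/2)=0.6149050507; c=2·atan2(√a, √(1-a))=1.802678884; dist=6371·c=11484.867 ≈ 11484.9 km; running total=20527.5 km
Leg 2 bearing: y=sinΔλ·cosφ2=-0.01213281, x=cosφ1·sinφ2-sinφ1·cosφ2·cosΔλ=-0.97315986; θ=atan2(y, x)=-179.2857° <0 so +360° → 180.7143° ≈ 180.7°
Leg 3: φ1=-1.3821385, φ2=0.8583302, Δφ=2.2404687, Δλ=-3.9289369 rad; a=sin²(Δφ/2)+cosφ1·cosφ2·sin²(Δλ/2)=0.9149221675; c=2·atan2(√a, √(1-a))=2.549624981; dist=6371·c=16243.661 ≈ 16243.7 km; running total=36771.2 km
Leg 3 bearing: y=sinΔλ·cosφ2=0.46313576, x=cosφ1·sinφ2-sinφ1·cosφ2·cosΔλ=-0.31122926; θ=atan2(y, x)=123.9013° ≈ 123.9°
Leg 4: φ1=0.8583302, φ2=-0.8469908, Δφ=-1.7053211, Δλ=0.2589528 rad; a=sin²(Δφ/2)+cosφ1·cosφ2·sin²(Δλ/2)=0.5742765476; c=2·atan2(√a, √(1-a))=1.719901299; dist=6371·c=10957.491 ≈ 10957.5 km; running total=47728.7 km
Leg 4 bearing: y=sinΔλ·cosφ2=0.16957894, x=cosφ1·sinφ2-sinφ1·cosφ2·cosΔλ=-0.97425611; θ=atan2(y, x)=170.1260° ≈ 170.1°

Leg 1: dist=9042.6 km, bearing=291.0°
Leg 2: dist=11484.9 km, bearing=180.7°
Leg 3: dist=16243.7 km, bearing=123.9°
Leg 4: dist=10957.5 km, bearing=170.1°
Total: 47728.7 km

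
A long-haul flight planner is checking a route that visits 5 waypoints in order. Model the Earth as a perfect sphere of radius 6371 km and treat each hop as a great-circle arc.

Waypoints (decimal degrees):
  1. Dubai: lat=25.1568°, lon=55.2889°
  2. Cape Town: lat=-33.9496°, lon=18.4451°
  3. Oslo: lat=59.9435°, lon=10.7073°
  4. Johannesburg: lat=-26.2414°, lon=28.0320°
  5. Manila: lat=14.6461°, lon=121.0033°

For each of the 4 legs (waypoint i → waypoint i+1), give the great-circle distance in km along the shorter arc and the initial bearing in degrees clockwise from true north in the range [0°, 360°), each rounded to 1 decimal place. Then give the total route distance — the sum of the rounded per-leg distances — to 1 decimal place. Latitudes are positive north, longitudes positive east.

Leg 1: dist=7637.5 km, bearing=212.3°
Leg 2: dist=10464.6 km, bearing=356.1°
Leg 3: dist=9713.4 km, bearing=164.5°
Leg 4: dist=11010.5 km, bearing=78.0°
Total: 38826.0 km

Leg 1: φ1=0.4390690, φ2=-0.5925323, Δφ=-1.0316013, Δλ=-0.6430456 rad; a=sin²(Δφ/2)+cosφ1·cosφ2·sin²(Δλ/2)=0.3182593793; c=2·atan2(√a, √(1-a))=1.198794310; dist=6371·c=7637.519 ≈ 7637.5 km; running total=7637.5 km
Leg 1 bearing: y=sinΔλ·cosφ2=-0.49741516, x=cosφ1·sinφ2-sinφ1·cosφ2·cosΔλ=-0.78769254; θ=atan2(y, x)=-147.7282° <0 so +360° → 212.2718° ≈ 212.3°
Leg 2: φ1=-0.5925323, φ2=1.0462114, Δφ=1.6387437, Δλ=-0.1350501 rad; a=sin²(Δφ/2)+cosφ1·cosφ2·sin²(Δλ/2)=0.5358390960; c=2·atan2(√a, √(1-a))=1.642536039; dist=6371·c=10464.597 ≈ 10464.6 km; running total=18102.1 km
Leg 2 bearing: y=sinΔλ·cosφ2=-0.06743492, x=cosφ1·sinφ2-sinφ1·cosφ2·cosΔλ=0.99514560; θ=atan2(y, x)=-3.8767° <0 so +360° → 356.1233° ≈ 356.1°
Leg 3: φ1=1.0462114, φ2=-0.4579988, Δφ=-1.5042103, Δλ=0.3023731 rad; a=sin²(Δφ/2)+cosφ1·cosφ2·sin²(Δλ/2)=0.4769219070; c=2·atan2(√a, √(1-a))=1.524623737; dist=6371·c=9713.378 ≈ 9713.4 km; running total=27815.5 km
Leg 3 bearing: y=sinΔλ·cosφ2=0.26709631, x=cosφ1·sinφ2-sinφ1·cosφ2·cosΔλ=-0.96256385; θ=atan2(y, x)=164.4915° ≈ 164.5°
Leg 4: φ1=-0.4579988, φ2=0.2556227, Δφ=0.7136215, Δλ=1.6226553 rad; a=sin²(Δφ/2)+cosφ1·cosφ2·sin²(Δλ/2)=0.5783902286; c=2·atan2(√a, √(1-a))=1.728226274; dist=6371·c=11010.530 ≈ 11010.5 km; running total=38826.0 km
Leg 4 bearing: y=sinΔλ·cosφ2=0.96620535, x=cosφ1·sinφ2-sinφ1·cosφ2·cosΔλ=0.20461453; θ=atan2(y, x)=78.0431° ≈ 78.0°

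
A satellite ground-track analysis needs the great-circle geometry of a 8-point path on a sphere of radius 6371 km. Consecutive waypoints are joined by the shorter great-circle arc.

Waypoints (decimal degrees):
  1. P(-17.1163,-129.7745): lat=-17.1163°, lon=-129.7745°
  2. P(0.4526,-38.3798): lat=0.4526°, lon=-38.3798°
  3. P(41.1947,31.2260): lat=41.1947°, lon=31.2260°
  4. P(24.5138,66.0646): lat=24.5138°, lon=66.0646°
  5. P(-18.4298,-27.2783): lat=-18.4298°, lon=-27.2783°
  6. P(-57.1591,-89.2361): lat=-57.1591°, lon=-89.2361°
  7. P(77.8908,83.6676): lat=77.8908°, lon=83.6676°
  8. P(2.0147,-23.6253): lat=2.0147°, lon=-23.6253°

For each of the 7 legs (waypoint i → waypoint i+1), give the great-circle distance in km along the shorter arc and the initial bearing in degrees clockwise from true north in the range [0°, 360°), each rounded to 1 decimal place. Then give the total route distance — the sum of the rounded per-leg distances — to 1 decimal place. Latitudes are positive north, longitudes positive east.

Leg 1: φ1=-0.2987358, φ2=0.0078994, Δφ=0.3066352, Δλ=1.5951384 rad; a=sin²(Δφ/2)+cosφ1·cosφ2·sin²(Δλ/2)=0.5127929048; c=2·atan2(√a, √(1-a))=1.596384929; dist=6371·c=10170.568 ≈ 10170.6 km; running total=10170.6 km
Leg 1 bearing: y=sinΔλ·cosφ2=0.99967256, x=cosφ1·sinφ2-sinφ1·cosφ2·cosΔλ=0.00038616; θ=atan2(y, x)=89.9779° ≈ 90.0°
Leg 2: φ1=0.0078994, φ2=0.7189831, Δφ=0.7110838, Δλ=1.2148504 rad; a=sin²(Δφ/2)+cosφ1·cosφ2·sin²(Δλ/2)=0.3662924568; c=2·atan2(√a, √(1-a))=1.300086908; dist=6371·c=8282.854 ≈ 8282.9 km; running total=18453.5 km
Leg 2 bearing: y=sinΔλ·cosφ2=0.70530860, x=cosφ1·sinφ2-sinφ1·cosφ2·cosΔλ=0.65652795; θ=atan2(y, x)=47.0514° ≈ 47.1°
Leg 3: φ1=0.7189831, φ2=0.4278465, Δφ=-0.2911366, Δλ=0.6080483 rad; a=sin²(Δφ/2)+cosφ1·cosφ2·sin²(Δλ/2)=0.0823975455; c=2·atan2(√a, √(1-a))=0.582291044; dist=6371·c=3709.776 ≈ 3709.8 km; running total=22163.3 km
Leg 3 bearing: y=sinΔλ·cosφ2=0.51977345, x=cosφ1·sinφ2-sinφ1·cosφ2·cosΔλ=-0.17963386; θ=atan2(y, x)=109.0652° ≈ 109.1°
Leg 4: φ1=0.4278465, φ2=-0.3216607, Δφ=-0.7495072, Δλ=-1.6291409 rad; a=sin²(Δφ/2)+cosφ1·cosφ2·sin²(Δλ/2)=0.5907528615; c=2·atan2(√a, √(1-a))=1.753313718; dist=6371·c=11170.362 ≈ 11170.4 km; running total=33333.7 km
Leg 4 bearing: y=sinΔλ·cosφ2=-0.94709742, x=cosφ1·sinφ2-sinφ1·cosφ2·cosΔλ=-0.26469256; θ=atan2(y, x)=-105.6145° <0 so +360° → 254.3855° ≈ 254.4°
Leg 5: φ1=-0.3216607, φ2=-0.9976145, Δφ=-0.6759538, Δλ=-1.0813676 rad; a=sin²(Δφ/2)+cosφ1·cosφ2·sin²(Δλ/2)=0.2462543184; c=2·atan2(√a, √(1-a))=1.038525452; dist=6371·c=6616.446 ≈ 6616.4 km; running total=39950.1 km
Leg 5 bearing: y=sinΔλ·cosφ2=-0.47864198, x=cosφ1·sinφ2-sinφ1·cosφ2·cosΔλ=-0.71648752; θ=atan2(y, x)=-146.2555° <0 so +360° → 213.7445° ≈ 213.7°
Leg 6: φ1=-0.9976145, φ2=1.3594509, Δφ=2.3570654, Δλ=3.0177389 rad; a=sin²(Δφ/2)+cosφ1·cosφ2·sin²(Δλ/2)=0.9671884435; c=2·atan2(√a, √(1-a))=2.777302450; dist=6371·c=17694.194 ≈ 17694.2 km; running total=57644.3 km
Leg 6 bearing: y=sinΔλ·cosφ2=0.02591513, x=cosφ1·sinφ2-sinφ1·cosφ2·cosΔλ=0.35534243; θ=atan2(y, x)=4.1712° ≈ 4.2°
Leg 7: φ1=1.3594509, φ2=0.0351631, Δφ=-1.3242878, Δλ=-1.8726144 rad; a=sin²(Δφ/2)+cosφ1·cosφ2·sin²(Δλ/2)=0.5139724734; c=2·atan2(√a, √(1-a))=1.598744912; dist=6371·c=10185.604 ≈ 10185.6 km; running total=67829.9 km
Leg 7 bearing: y=sinΔλ·cosφ2=-0.95420742, x=cosφ1·sinφ2-sinφ1·cosφ2·cosΔλ=0.29783766; θ=atan2(y, x)=-72.6652° <0 so +360° → 287.3348° ≈ 287.3°

Leg 1: dist=10170.6 km, bearing=90.0°
Leg 2: dist=8282.9 km, bearing=47.1°
Leg 3: dist=3709.8 km, bearing=109.1°
Leg 4: dist=11170.4 km, bearing=254.4°
Leg 5: dist=6616.4 km, bearing=213.7°
Leg 6: dist=17694.2 km, bearing=4.2°
Leg 7: dist=10185.6 km, bearing=287.3°
Total: 67829.9 km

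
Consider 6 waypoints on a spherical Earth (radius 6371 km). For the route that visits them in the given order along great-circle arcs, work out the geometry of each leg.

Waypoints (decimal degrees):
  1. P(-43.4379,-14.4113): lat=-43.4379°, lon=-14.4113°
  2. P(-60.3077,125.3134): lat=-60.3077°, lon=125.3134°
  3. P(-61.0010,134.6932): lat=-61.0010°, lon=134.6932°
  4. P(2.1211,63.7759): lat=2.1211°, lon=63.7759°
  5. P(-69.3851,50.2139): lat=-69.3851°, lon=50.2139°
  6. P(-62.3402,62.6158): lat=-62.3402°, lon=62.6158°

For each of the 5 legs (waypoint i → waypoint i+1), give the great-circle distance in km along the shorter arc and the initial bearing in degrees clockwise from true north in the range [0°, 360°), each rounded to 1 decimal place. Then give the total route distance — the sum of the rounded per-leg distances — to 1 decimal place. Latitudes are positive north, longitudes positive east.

Leg 1: φ1=-0.7581344, φ2=-1.0525679, Δφ=-0.2944336, Δλ=2.4386561 rad; a=sin²(Δφ/2)+cosφ1·cosφ2·sin²(Δλ/2)=0.3385630291; c=2·atan2(√a, √(1-a))=1.242031831; dist=6371·c=7912.985 ≈ 7913.0 km; running total=7913.0 km
Leg 1 bearing: y=sinΔλ·cosφ2=0.32021921, x=cosφ1·sinφ2-sinφ1·cosφ2·cosΔλ=-0.89062454; θ=atan2(y, x)=160.2242° ≈ 160.2°
Leg 2: φ1=-1.0525679, φ2=-1.0646683, Δφ=-0.0121004, Δλ=0.1637084 rad; a=sin²(Δφ/2)+cosφ1·cosφ2·sin²(Δλ/2)=0.0016419715; c=2·atan2(√a, √(1-a))=0.081064689; dist=6371·c=516.463 ≈ 516.5 km; running total=8429.5 km
Leg 2 bearing: y=sinΔλ·cosφ2=0.07901088, x=cosφ1·sinφ2-sinφ1·cosφ2·cosΔλ=-0.01773085; θ=atan2(y, x)=102.6482° ≈ 102.6°
Leg 3: φ1=-1.0646683, φ2=0.0370202, Δφ=1.1016885, Δλ=-1.2377404 rad; a=sin²(Δφ/2)+cosφ1·cosφ2·sin²(Δλ/2)=0.4369925150; c=2·atan2(√a, √(1-a))=1.444445436; dist=6371·c=9202.562 ≈ 9202.6 km; running total=17632.1 km
Leg 3 bearing: y=sinΔλ·cosφ2=-0.94440015, x=cosφ1·sinφ2-sinφ1·cosφ2·cosΔλ=0.30369158; θ=atan2(y, x)=-72.1737° <0 so +360° → 287.8263° ≈ 287.8°
Leg 4: φ1=0.0370202, φ2=-1.2109984, Δφ=-1.2480186, Δλ=-0.2367016 rad; a=sin²(Δφ/2)+cosφ1·cosφ2·sin²(Δλ/2)=0.3463042586; c=2·atan2(√a, √(1-a))=1.258345752; dist=6371·c=8016.921 ≈ 8016.9 km; running total=25649.0 km
Leg 4 bearing: y=sinΔλ·cosφ2=-0.08256304, x=cosφ1·sinφ2-sinφ1·cosφ2·cosΔλ=-0.94799463; θ=atan2(y, x)=-175.0225° <0 so +360° → 184.9775° ≈ 185.0°
Leg 5: φ1=-1.2109984, φ2=-1.0880417, Δφ=0.1229567, Δλ=0.2164540 rad; a=sin²(Δφ/2)+cosφ1·cosφ2·sin²(Δλ/2)=0.0056818120; c=2·atan2(√a, √(1-a))=0.150898718; dist=6371·c=961.376 ≈ 961.4 km; running total=26610.4 km
Leg 5 bearing: y=sinΔλ·cosφ2=0.09969962, x=cosφ1·sinφ2-sinφ1·cosφ2·cosΔλ=0.11250823; θ=atan2(y, x)=41.5459° ≈ 41.5°

Leg 1: dist=7913.0 km, bearing=160.2°
Leg 2: dist=516.5 km, bearing=102.6°
Leg 3: dist=9202.6 km, bearing=287.8°
Leg 4: dist=8016.9 km, bearing=185.0°
Leg 5: dist=961.4 km, bearing=41.5°
Total: 26610.4 km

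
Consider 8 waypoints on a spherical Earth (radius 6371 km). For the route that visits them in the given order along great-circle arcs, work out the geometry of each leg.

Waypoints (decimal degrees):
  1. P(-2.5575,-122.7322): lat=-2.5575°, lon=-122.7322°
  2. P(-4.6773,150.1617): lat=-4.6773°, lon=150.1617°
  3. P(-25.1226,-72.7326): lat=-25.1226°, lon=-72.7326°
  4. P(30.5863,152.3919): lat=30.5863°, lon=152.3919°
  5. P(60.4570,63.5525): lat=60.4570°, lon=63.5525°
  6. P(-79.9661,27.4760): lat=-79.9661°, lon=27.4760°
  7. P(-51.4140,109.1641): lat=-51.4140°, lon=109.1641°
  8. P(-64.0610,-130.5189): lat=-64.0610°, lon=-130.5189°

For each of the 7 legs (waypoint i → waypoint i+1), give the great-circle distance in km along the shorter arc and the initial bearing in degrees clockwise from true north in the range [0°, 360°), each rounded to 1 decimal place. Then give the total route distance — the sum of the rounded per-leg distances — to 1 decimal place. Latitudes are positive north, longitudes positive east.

Leg 1: φ1=-0.0446368, φ2=-0.0816343, Δφ=-0.0369975, Δλ=4.7628971 rad; a=sin²(Δφ/2)+cosφ1·cosφ2·sin²(Δλ/2)=0.4730465013; c=2·atan2(√a, √(1-a))=1.516863186; dist=6371·c=9663.935 ≈ 9663.9 km; running total=9663.9 km
Leg 1 bearing: y=sinΔλ·cosφ2=-0.99539876, x=cosφ1·sinφ2-sinφ1·cosφ2·cosΔλ=-0.07921711; θ=atan2(y, x)=-94.5502° <0 so +360° → 265.4498° ≈ 265.4°
Leg 2: φ1=-0.0816343, φ2=-0.4384721, Δφ=-0.3568378, Δλ=-3.8902394 rad; a=sin²(Δφ/2)+cosφ1·cosφ2·sin²(Δλ/2)=0.8132389136; c=2·atan2(√a, √(1-a))=2.247822432; dist=6371·c=14320.877 ≈ 14320.9 km; running total=23984.8 km
Leg 2 bearing: y=sinΔλ·cosφ2=0.61625965, x=cosφ1·sinφ2-sinφ1·cosφ2·cosΔλ=-0.47723116; θ=atan2(y, x)=127.7542° ≈ 127.8°
Leg 3: φ1=-0.4384721, φ2=0.5338316, Δφ=0.9723037, Δλ=3.9291638 rad; a=sin²(Δφ/2)+cosφ1·cosφ2·sin²(Δλ/2)=0.8829844433; c=2·atan2(√a, √(1-a))=2.443343416; dist=6371·c=15566.541 ≈ 15566.5 km; running total=39551.3 km
Leg 3 bearing: y=sinΔλ·cosφ2=-0.61004385, x=cosφ1·sinφ2-sinφ1·cosφ2·cosΔλ=0.20282546; θ=atan2(y, x)=-71.6092° <0 so +360° → 288.3908° ≈ 288.4°
Leg 4: φ1=0.5338316, φ2=1.0551737, Δφ=0.5213421, Δλ=-1.5505400 rad; a=sin²(Δφ/2)+cosφ1·cosφ2·sin²(Δλ/2)=0.2743612904; c=2·atan2(√a, √(1-a))=1.102600036; dist=6371·c=7024.665 ≈ 7024.7 km; running total=46576.0 km
Leg 4 bearing: y=sinΔλ·cosφ2=-0.49297546, x=cosφ1·sinφ2-sinφ1·cosφ2·cosΔλ=0.74385744; θ=atan2(y, x)=-33.5336° <0 so +360° → 326.4664° ≈ 326.5°
Leg 5: φ1=1.0551737, φ2=-1.3956717, Δφ=-2.4508454, Δλ=-0.6296537 rad; a=sin²(Δφ/2)+cosφ1·cosφ2·sin²(Δλ/2)=0.8936224205; c=2·atan2(√a, √(1-a))=2.477124478; dist=6371·c=15781.760 ≈ 15781.8 km; running total=62357.8 km
Leg 5 bearing: y=sinΔλ·cosφ2=-0.10259842, x=cosφ1·sinφ2-sinφ1·cosφ2·cosΔλ=-0.60804533; θ=atan2(y, x)=-170.4224° <0 so +360° → 189.5776° ≈ 189.6°
Leg 6: φ1=-1.3956717, φ2=-0.8973436, Δφ=0.4983282, Δλ=1.4257263 rad; a=sin²(Δφ/2)+cosφ1·cosφ2·sin²(Δλ/2)=0.1072870046; c=2·atan2(√a, √(1-a))=0.667412259; dist=6371·c=4252.084 ≈ 4252.1 km; running total=66609.9 km
Leg 6 bearing: y=sinΔλ·cosφ2=0.61713726, x=cosφ1·sinφ2-sinφ1·cosφ2·cosΔλ=-0.04740905; θ=atan2(y, x)=94.3929° ≈ 94.4°
Leg 7: φ1=-0.8973436, φ2=-1.1180754, Δφ=-0.2207318, Δλ=-4.1832575 rad; a=sin²(Δφ/2)+cosφ1·cosφ2·sin²(Δλ/2)=0.2173913843; c=2·atan2(√a, √(1-a))=0.970099768; dist=6371·c=6180.506 ≈ 6180.5 km; running total=72790.4 km
Leg 7 bearing: y=sinΔλ·cosφ2=0.37759580, x=cosφ1·sinφ2-sinφ1·cosφ2·cosΔλ=-0.73345136; θ=atan2(y, x)=152.7597° ≈ 152.8°

Leg 1: dist=9663.9 km, bearing=265.4°
Leg 2: dist=14320.9 km, bearing=127.8°
Leg 3: dist=15566.5 km, bearing=288.4°
Leg 4: dist=7024.7 km, bearing=326.5°
Leg 5: dist=15781.8 km, bearing=189.6°
Leg 6: dist=4252.1 km, bearing=94.4°
Leg 7: dist=6180.5 km, bearing=152.8°
Total: 72790.4 km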